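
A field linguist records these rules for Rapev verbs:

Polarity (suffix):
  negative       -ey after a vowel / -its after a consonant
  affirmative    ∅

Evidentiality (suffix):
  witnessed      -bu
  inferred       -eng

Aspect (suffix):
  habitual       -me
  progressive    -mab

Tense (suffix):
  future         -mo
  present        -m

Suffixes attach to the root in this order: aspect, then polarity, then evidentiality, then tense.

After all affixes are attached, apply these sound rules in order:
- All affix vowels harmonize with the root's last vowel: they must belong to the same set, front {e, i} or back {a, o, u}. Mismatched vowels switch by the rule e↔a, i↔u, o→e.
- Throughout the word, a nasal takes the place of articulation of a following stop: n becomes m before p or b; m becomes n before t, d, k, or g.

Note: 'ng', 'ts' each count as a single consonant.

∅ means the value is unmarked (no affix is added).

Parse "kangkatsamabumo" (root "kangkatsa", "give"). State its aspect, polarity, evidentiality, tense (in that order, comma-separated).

Segment: kangkatsa-me-bu-mo.
aspect: -me → habitual.
polarity: ∅ → affirmative.
evidentiality: -bu → witnessed.
tense: -mo → future.

habitual, affirmative, witnessed, future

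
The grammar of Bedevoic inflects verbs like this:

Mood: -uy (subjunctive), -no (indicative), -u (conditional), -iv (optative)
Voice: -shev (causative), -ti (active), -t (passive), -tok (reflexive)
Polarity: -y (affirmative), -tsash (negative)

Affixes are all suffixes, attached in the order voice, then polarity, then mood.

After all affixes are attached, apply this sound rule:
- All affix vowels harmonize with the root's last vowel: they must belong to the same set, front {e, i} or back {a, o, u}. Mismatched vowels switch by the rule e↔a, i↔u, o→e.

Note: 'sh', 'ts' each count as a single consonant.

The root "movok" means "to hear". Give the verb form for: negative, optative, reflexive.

movoktoktsashuv

Attach voice reflexive -tok → movoktok.
Attach polarity negative -tsash → movoktoktsash.
Attach mood optative -iv → movoktoktsashiv.
Apply vowel harmony: movoktoktsashiv → movoktoktsashuv.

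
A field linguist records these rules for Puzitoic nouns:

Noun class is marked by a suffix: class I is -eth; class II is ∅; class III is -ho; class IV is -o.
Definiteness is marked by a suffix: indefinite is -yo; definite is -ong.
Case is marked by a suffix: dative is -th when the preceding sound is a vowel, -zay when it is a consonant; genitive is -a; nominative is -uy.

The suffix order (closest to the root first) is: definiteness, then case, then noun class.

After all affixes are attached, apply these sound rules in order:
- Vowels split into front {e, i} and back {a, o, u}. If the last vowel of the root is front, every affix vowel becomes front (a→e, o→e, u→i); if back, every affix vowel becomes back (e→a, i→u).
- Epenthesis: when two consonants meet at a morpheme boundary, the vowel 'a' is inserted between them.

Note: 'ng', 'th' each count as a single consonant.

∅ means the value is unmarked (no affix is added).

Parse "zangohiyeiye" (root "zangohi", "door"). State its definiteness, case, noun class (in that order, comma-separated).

Segment: zangohi-yo-uy-o.
definiteness: -yo → indefinite.
case: -uy → nominative.
noun class: -o → class IV.

indefinite, nominative, class IV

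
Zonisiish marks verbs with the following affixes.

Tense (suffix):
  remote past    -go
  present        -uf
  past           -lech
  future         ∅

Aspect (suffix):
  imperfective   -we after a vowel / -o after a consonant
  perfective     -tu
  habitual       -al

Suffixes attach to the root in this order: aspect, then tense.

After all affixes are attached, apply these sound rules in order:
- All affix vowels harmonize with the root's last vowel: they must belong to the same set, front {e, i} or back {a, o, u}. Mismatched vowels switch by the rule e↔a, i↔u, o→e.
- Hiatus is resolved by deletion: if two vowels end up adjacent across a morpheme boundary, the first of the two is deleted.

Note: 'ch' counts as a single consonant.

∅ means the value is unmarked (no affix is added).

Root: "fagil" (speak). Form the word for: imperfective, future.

Attach aspect imperfective -o (after consonant 'l') → fagilo.
tense = future: zero marking, form stays fagilo.
Apply vowel harmony: fagilo → fagile.
Vowel deletion: no change.

fagile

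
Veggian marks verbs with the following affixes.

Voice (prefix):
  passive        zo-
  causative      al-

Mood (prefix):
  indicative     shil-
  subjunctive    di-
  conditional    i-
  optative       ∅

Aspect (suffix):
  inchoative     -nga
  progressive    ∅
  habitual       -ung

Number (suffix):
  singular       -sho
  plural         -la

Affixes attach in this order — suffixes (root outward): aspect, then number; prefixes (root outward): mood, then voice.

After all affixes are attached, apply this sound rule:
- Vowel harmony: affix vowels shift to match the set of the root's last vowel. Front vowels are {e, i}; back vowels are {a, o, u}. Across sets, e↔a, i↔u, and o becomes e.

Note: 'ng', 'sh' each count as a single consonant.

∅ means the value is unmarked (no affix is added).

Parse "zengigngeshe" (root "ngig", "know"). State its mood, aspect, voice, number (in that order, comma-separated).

Segment: zo-ngig-nga-sho.
mood: ∅ → optative.
aspect: -nga → inchoative.
voice: zo- → passive.
number: -sho → singular.

optative, inchoative, passive, singular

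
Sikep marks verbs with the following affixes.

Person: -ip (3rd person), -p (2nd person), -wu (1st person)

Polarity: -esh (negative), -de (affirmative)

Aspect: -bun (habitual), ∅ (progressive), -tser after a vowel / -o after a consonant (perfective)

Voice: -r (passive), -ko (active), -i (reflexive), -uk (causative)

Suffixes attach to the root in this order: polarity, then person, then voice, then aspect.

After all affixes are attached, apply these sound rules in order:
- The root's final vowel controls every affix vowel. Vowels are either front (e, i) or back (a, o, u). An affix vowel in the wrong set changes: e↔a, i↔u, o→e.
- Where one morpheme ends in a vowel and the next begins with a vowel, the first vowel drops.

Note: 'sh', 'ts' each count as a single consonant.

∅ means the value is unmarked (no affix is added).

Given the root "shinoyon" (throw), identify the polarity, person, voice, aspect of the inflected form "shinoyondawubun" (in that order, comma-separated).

affirmative, 1st person, reflexive, habitual

Segment: shinoyon-de-wu-i-bun.
polarity: -de → affirmative.
person: -wu → 1st person.
voice: -i → reflexive.
aspect: -bun → habitual.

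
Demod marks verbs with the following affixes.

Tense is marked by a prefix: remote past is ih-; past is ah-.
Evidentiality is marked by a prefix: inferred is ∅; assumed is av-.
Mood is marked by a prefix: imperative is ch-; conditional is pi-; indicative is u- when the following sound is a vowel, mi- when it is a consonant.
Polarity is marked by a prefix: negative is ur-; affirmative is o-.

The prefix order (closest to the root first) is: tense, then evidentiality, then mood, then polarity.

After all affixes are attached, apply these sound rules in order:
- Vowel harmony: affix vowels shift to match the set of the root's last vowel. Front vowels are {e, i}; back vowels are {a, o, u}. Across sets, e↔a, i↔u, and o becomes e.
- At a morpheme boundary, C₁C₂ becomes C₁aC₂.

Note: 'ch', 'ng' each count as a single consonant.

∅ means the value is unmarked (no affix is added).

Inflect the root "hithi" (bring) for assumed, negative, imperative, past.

irachevehahithi

Attach tense past ah- → ahhithi.
Attach evidentiality assumed av- → avahhithi.
Attach mood imperative ch- → chavahhithi.
Attach polarity negative ur- → urchavahhithi.
Apply vowel harmony: urchavahhithi → irchevehhithi.
Apply epenthesis: irchevehhithi → irachevehahithi.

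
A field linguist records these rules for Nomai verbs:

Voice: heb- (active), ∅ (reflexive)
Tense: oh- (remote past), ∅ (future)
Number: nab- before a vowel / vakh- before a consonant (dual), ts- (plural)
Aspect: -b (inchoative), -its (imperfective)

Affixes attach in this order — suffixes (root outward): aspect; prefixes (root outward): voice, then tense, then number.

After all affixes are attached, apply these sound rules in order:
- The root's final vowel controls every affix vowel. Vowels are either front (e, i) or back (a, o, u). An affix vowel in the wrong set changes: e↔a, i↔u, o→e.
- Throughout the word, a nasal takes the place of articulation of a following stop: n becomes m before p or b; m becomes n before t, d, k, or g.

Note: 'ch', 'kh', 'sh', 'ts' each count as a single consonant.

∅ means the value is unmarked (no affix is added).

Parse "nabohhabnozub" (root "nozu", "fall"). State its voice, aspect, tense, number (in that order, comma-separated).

active, inchoative, remote past, dual

Segment: nab-oh-heb-nozu-b.
voice: heb- → active.
aspect: -b → inchoative.
tense: oh- → remote past.
number: nab/vakh- → dual.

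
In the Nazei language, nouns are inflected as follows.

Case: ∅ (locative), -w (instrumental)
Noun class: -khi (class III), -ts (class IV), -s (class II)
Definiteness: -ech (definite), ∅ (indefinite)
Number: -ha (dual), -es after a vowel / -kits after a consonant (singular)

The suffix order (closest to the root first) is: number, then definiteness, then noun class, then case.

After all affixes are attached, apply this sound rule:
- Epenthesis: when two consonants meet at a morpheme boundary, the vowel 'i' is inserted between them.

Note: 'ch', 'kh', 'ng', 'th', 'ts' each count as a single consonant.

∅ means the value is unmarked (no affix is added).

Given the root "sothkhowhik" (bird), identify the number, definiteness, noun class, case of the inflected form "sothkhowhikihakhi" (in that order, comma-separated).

Segment: sothkhowhik-ha-khi.
number: -ha → dual.
definiteness: ∅ → indefinite.
noun class: -khi → class III.
case: ∅ → locative.

dual, indefinite, class III, locative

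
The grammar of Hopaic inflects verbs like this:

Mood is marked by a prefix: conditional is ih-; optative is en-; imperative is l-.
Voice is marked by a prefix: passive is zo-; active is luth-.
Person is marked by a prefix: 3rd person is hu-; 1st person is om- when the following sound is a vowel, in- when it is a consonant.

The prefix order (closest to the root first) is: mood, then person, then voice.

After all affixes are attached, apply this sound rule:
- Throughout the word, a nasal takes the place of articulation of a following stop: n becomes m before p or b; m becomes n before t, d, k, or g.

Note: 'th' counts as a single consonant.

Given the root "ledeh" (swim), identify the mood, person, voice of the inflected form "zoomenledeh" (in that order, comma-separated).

Segment: zo-om-en-ledeh.
mood: en- → optative.
person: om/in- → 1st person.
voice: zo- → passive.

optative, 1st person, passive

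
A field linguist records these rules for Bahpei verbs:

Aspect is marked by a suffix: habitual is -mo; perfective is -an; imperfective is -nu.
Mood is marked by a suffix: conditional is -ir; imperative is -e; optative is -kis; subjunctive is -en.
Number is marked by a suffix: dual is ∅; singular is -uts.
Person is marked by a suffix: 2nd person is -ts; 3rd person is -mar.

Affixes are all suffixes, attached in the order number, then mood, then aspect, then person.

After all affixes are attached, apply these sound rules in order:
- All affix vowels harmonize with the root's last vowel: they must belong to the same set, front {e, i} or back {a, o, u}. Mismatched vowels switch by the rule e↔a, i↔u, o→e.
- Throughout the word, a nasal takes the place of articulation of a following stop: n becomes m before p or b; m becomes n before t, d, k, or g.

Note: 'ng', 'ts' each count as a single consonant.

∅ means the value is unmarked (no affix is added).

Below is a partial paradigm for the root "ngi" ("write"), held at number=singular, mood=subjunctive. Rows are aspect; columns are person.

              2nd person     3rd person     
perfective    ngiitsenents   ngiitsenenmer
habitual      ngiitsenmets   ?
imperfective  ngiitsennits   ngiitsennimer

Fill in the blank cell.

ngiitsenmemer

Attach number singular -uts → ngiuts.
Attach mood subjunctive -en → ngiutsen.
Attach aspect habitual -mo → ngiutsenmo.
Attach person 3rd person -mar → ngiutsenmomar.
Apply vowel harmony: ngiutsenmomar → ngiitsenmemer.
Nasal assimilation: no change.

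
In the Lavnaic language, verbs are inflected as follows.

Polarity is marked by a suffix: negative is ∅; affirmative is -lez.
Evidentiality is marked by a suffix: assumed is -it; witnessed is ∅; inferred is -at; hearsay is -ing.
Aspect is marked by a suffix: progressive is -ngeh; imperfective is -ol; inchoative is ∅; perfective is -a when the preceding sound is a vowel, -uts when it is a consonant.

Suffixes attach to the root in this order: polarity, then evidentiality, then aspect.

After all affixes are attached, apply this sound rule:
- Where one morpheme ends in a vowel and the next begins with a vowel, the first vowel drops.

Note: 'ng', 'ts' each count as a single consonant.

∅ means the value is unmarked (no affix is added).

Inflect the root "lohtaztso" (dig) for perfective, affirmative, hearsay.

Attach polarity affirmative -lez → lohtaztsolez.
Attach evidentiality hearsay -ing → lohtaztsolezing.
Attach aspect perfective -uts (after consonant 'ng') → lohtaztsolezinguts.
Vowel deletion: no change.

lohtaztsolezinguts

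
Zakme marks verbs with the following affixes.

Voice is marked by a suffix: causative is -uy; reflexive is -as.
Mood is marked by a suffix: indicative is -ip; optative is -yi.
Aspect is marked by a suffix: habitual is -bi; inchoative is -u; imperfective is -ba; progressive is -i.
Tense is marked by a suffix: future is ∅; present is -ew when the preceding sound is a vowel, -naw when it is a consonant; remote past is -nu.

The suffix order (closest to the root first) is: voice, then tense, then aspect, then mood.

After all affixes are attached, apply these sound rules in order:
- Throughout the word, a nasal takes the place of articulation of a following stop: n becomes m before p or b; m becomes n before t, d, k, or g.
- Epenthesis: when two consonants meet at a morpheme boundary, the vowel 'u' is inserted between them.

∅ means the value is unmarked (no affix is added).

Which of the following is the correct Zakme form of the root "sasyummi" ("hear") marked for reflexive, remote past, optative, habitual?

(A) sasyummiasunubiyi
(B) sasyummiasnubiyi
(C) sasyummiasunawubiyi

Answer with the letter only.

Attach voice reflexive -as → sasyummias.
Attach tense remote past -nu → sasyummiasnu.
Attach aspect habitual -bi → sasyummiasnubi.
Attach mood optative -yi → sasyummiasnubiyi.
Nasal assimilation: no change.
Apply epenthesis: sasyummiasnubiyi → sasyummiasunubiyi.
So the correct form is sasyummiasunubiyi, option (A).
(B) sasyummiasnubiyi is wrong: it fails to apply the sound rule(s).
(C) sasyummiasunawubiyi is wrong: it uses present instead of remote past for tense.

A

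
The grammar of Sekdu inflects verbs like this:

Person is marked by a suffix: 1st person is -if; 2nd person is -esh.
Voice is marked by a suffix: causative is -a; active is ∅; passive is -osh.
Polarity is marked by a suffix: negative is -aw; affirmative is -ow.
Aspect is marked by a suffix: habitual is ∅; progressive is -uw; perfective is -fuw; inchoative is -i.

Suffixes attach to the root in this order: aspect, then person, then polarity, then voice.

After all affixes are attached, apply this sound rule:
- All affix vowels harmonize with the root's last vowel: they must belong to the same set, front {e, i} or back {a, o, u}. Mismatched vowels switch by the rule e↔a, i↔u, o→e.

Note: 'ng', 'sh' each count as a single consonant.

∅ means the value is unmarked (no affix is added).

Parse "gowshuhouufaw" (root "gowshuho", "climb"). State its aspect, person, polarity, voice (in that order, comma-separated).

inchoative, 1st person, negative, active

Segment: gowshuho-i-if-aw.
aspect: -i → inchoative.
person: -if → 1st person.
polarity: -aw → negative.
voice: ∅ → active.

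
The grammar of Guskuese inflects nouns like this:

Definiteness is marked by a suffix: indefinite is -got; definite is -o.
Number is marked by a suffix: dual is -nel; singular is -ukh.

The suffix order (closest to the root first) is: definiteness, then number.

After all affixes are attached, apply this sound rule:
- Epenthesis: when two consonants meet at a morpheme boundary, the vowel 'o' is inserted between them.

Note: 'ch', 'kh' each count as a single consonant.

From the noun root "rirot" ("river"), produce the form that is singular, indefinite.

Attach definiteness indefinite -got → rirotgot.
Attach number singular -ukh → rirotgotukh.
Apply epenthesis: rirotgotukh → rirotogotukh.

rirotogotukh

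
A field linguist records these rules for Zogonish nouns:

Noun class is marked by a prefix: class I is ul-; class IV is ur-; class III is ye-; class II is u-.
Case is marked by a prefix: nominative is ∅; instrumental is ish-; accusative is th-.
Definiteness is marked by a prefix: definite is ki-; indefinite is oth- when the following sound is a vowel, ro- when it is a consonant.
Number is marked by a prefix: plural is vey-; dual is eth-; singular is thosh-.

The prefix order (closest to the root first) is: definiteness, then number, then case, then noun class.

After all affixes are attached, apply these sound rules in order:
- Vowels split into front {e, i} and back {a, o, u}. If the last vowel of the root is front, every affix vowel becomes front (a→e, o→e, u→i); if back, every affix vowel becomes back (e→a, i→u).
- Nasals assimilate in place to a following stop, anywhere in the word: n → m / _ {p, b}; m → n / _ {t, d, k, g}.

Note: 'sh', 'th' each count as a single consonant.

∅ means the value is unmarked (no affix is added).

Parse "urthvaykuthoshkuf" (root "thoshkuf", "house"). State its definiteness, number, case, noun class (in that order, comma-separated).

definite, plural, accusative, class IV

Segment: ur-th-vey-ki-thoshkuf.
definiteness: ki- → definite.
number: vey- → plural.
case: th- → accusative.
noun class: ur- → class IV.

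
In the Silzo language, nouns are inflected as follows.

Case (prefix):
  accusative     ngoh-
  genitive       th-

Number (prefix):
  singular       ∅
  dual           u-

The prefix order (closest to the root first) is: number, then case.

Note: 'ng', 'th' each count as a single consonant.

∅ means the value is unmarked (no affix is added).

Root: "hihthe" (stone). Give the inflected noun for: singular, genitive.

number = singular: zero marking, form stays hihthe.
Attach case genitive th- → thhihthe.

thhihthe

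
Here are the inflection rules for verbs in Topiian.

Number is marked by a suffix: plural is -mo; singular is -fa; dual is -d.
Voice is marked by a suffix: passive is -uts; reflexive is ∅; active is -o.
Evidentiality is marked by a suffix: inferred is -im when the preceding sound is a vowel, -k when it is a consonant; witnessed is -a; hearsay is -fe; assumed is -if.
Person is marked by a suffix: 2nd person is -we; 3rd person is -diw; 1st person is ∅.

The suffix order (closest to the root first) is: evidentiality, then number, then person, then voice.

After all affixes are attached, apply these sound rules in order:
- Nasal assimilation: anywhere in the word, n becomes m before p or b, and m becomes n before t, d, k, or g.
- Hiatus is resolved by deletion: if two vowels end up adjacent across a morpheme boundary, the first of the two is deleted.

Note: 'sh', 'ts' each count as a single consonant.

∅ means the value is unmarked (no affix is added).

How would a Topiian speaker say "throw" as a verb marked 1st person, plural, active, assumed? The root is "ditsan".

Attach evidentiality assumed -if → ditsanif.
Attach number plural -mo → ditsanifmo.
person = 1st person: zero marking, form stays ditsanifmo.
Attach voice active -o → ditsanifmoo.
Nasal assimilation: no change.
Apply vowel deletion: ditsanifmoo → ditsanifmo.

ditsanifmo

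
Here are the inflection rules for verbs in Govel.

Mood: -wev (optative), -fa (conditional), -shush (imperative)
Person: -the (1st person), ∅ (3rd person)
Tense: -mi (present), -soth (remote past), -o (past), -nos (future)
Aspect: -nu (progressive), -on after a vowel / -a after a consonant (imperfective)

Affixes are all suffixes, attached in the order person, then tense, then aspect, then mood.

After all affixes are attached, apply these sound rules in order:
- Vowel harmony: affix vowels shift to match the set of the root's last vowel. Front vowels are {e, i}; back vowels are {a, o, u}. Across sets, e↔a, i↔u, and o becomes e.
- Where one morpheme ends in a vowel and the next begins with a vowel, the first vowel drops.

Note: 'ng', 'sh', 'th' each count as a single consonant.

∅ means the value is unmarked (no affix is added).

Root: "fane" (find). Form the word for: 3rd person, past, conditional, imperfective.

fanenfe

person = 3rd person: zero marking, form stays fane.
Attach tense past -o → faneo.
Attach aspect imperfective -on (after vowel 'o') → faneoon.
Attach mood conditional -fa → faneoonfa.
Apply vowel harmony: faneoonfa → faneeenfe.
Apply vowel deletion: faneeenfe → fanenfe.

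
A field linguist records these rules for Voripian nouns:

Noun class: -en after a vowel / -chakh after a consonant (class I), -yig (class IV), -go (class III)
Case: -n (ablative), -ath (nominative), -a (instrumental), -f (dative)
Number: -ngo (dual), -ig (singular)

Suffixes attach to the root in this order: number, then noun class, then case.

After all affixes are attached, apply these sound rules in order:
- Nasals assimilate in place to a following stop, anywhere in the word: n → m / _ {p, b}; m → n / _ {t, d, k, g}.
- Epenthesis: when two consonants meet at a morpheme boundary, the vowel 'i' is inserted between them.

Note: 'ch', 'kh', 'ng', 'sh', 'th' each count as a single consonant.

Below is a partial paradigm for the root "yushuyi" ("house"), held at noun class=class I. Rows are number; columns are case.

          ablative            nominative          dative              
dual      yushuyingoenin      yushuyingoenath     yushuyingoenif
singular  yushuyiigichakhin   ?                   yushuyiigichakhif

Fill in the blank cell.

yushuyiigichakhath

Attach number singular -ig → yushuyiig.
Attach noun class class I -chakh (after consonant 'g') → yushuyiigchakh.
Attach case nominative -ath → yushuyiigchakhath.
Nasal assimilation: no change.
Apply epenthesis: yushuyiigchakhath → yushuyiigichakhath.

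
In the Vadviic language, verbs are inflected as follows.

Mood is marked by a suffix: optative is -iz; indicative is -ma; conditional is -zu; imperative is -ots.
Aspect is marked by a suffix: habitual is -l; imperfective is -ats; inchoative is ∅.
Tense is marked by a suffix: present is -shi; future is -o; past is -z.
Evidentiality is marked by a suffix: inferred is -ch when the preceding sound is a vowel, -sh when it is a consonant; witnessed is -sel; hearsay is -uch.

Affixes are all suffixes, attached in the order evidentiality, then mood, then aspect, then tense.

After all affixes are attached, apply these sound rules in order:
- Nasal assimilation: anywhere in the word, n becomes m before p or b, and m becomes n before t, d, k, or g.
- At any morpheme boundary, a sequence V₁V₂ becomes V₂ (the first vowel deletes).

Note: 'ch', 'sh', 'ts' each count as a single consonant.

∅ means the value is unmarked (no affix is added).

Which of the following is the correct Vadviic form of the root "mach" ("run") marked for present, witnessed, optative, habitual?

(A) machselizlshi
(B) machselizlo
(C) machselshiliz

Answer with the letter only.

Attach evidentiality witnessed -sel → machsel.
Attach mood optative -iz → machseliz.
Attach aspect habitual -l → machselizl.
Attach tense present -shi → machselizlshi.
Nasal assimilation: no change.
Vowel deletion: no change.
So the correct form is machselizlshi, option (A).
(B) machselizlo is wrong: it uses future instead of present for tense.
(C) machselshiliz is wrong: it has the affixes in the wrong order.

A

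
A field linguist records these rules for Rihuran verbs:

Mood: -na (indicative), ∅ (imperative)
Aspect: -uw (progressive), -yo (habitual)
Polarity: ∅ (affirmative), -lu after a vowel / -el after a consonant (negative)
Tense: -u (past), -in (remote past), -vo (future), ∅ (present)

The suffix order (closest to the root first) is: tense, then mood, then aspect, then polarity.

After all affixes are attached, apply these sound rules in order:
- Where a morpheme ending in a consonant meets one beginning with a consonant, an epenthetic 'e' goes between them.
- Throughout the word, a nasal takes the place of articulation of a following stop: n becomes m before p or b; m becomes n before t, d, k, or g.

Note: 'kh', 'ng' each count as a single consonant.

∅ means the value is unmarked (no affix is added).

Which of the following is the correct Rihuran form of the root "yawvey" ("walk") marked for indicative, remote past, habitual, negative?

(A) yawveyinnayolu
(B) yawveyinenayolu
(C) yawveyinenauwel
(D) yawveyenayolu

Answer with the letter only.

B

Attach tense remote past -in → yawveyin.
Attach mood indicative -na → yawveyinna.
Attach aspect habitual -yo → yawveyinnayo.
Attach polarity negative -lu (after vowel 'o') → yawveyinnayolu.
Apply epenthesis: yawveyinnayolu → yawveyinenayolu.
Nasal assimilation: no change.
So the correct form is yawveyinenayolu, option (B).
(D) yawveyenayolu is wrong: it uses present instead of remote past for tense.
(A) yawveyinnayolu is wrong: it fails to apply the sound rule(s).
(C) yawveyinenauwel is wrong: it uses progressive instead of habitual for aspect.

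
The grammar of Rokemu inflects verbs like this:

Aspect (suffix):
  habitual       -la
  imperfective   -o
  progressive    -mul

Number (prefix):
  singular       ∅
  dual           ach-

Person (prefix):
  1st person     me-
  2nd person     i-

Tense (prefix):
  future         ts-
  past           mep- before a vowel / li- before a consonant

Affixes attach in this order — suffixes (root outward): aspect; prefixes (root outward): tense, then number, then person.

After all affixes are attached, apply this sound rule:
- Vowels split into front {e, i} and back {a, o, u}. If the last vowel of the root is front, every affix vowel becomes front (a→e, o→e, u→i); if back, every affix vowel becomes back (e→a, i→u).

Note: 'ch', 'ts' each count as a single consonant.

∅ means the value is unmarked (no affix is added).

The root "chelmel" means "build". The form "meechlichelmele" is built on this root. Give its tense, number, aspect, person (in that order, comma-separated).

Segment: me-ach-li-chelmel-o.
tense: mep/li- → past.
number: ach- → dual.
aspect: -o → imperfective.
person: me- → 1st person.

past, dual, imperfective, 1st person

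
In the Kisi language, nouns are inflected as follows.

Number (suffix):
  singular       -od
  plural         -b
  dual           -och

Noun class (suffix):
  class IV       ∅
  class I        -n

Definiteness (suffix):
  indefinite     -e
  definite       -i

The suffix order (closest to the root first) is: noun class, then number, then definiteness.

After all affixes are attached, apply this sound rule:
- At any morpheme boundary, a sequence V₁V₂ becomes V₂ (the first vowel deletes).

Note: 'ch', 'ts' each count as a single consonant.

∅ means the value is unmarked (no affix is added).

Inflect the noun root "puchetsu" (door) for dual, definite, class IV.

noun class = class IV: zero marking, form stays puchetsu.
Attach number dual -och → puchetsuoch.
Attach definiteness definite -i → puchetsuochi.
Apply vowel deletion: puchetsuochi → puchetsochi.

puchetsochi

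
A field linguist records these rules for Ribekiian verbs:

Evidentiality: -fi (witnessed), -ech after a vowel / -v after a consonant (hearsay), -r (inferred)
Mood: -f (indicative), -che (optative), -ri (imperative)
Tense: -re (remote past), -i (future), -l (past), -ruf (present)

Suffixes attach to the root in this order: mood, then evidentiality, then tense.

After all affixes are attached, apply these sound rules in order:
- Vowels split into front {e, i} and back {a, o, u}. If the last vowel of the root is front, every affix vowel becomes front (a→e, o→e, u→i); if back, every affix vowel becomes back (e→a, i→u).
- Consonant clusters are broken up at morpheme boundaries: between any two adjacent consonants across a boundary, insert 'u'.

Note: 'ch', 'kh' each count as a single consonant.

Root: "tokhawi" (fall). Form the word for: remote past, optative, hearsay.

tokhawicheechure

Attach mood optative -che → tokhawiche.
Attach evidentiality hearsay -ech (after vowel 'e') → tokhawicheech.
Attach tense remote past -re → tokhawicheechre.
Vowel harmony: no change.
Apply epenthesis: tokhawicheechre → tokhawicheechure.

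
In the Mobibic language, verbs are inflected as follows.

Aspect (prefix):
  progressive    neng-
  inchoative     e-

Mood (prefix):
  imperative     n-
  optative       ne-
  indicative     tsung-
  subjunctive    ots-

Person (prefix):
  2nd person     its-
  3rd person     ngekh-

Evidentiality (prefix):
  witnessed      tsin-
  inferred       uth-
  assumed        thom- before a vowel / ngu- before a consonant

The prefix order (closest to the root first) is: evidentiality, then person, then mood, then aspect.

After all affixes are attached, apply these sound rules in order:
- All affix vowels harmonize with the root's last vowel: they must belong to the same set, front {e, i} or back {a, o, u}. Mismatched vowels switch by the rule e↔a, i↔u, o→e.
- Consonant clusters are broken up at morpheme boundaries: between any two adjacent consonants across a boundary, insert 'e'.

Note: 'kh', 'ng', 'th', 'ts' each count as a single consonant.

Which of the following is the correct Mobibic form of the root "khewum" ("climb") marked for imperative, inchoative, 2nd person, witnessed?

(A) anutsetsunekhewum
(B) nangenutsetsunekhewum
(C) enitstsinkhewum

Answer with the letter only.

Attach evidentiality witnessed tsin- → tsinkhewum.
Attach person 2nd person its- → itstsinkhewum.
Attach mood imperative n- → nitstsinkhewum.
Attach aspect inchoative e- → enitstsinkhewum.
Apply vowel harmony: enitstsinkhewum → anutstsunkhewum.
Apply epenthesis: anutstsunkhewum → anutsetsunekhewum.
So the correct form is anutsetsunekhewum, option (A).
(B) nangenutsetsunekhewum is wrong: it uses progressive instead of inchoative for aspect.
(C) enitstsinkhewum is wrong: it fails to apply the sound rule(s).

A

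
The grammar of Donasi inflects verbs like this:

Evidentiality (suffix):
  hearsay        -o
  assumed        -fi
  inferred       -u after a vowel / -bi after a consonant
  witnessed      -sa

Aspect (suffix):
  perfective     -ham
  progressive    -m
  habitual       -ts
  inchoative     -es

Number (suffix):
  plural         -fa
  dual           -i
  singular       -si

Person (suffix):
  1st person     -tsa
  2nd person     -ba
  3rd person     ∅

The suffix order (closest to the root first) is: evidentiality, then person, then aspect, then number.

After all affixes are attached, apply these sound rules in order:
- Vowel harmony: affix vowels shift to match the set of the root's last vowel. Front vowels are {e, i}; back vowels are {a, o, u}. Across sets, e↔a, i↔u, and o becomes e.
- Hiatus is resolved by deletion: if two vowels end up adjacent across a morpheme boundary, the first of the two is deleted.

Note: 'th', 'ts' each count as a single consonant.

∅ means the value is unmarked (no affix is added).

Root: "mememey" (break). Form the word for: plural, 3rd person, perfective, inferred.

Attach evidentiality inferred -bi (after consonant 'y') → mememeybi.
person = 3rd person: zero marking, form stays mememeybi.
Attach aspect perfective -ham → mememeybiham.
Attach number plural -fa → mememeybihamfa.
Apply vowel harmony: mememeybihamfa → mememeybihemfe.
Vowel deletion: no change.

mememeybihemfe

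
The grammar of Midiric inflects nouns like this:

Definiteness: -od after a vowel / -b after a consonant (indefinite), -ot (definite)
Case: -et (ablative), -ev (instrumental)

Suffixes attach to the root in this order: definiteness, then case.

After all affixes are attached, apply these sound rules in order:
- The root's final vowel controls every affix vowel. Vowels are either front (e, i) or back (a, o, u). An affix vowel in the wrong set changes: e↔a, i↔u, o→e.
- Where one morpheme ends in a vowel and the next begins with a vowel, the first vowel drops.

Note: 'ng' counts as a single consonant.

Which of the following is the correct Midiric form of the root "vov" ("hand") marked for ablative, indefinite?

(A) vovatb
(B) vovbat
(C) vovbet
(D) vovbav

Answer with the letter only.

Attach definiteness indefinite -b (after consonant 'v') → vovb.
Attach case ablative -et → vovbet.
Apply vowel harmony: vovbet → vovbat.
Vowel deletion: no change.
So the correct form is vovbat, option (B).
(D) vovbav is wrong: it uses instrumental instead of ablative for case.
(A) vovatb is wrong: it has the affixes in the wrong order.
(C) vovbet is wrong: it fails to apply the sound rule(s).

B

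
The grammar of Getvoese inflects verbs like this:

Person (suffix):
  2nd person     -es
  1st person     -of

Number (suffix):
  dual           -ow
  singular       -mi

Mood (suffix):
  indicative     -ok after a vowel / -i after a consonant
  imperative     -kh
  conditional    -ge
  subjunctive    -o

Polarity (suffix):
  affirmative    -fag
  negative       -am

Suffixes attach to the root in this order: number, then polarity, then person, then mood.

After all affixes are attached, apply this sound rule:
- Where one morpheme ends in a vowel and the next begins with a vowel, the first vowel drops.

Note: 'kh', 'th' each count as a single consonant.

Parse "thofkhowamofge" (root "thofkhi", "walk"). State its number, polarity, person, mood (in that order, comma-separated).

Segment: thofkhi-ow-am-of-ge.
number: -ow → dual.
polarity: -am → negative.
person: -of → 1st person.
mood: -ge → conditional.

dual, negative, 1st person, conditional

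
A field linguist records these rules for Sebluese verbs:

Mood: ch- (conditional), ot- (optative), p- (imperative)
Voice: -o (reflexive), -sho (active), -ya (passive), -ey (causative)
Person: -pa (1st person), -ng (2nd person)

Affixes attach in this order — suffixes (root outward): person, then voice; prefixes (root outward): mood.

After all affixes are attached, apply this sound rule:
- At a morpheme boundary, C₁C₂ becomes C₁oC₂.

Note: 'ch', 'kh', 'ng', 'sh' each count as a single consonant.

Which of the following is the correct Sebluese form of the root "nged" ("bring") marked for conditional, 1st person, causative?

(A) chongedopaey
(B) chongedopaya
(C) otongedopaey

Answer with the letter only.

A

Attach mood conditional ch- → chnged.
Attach person 1st person -pa → chngedpa.
Attach voice causative -ey → chngedpaey.
Apply epenthesis: chngedpaey → chongedopaey.
So the correct form is chongedopaey, option (A).
(B) chongedopaya is wrong: it uses passive instead of causative for voice.
(C) otongedopaey is wrong: it uses optative instead of conditional for mood.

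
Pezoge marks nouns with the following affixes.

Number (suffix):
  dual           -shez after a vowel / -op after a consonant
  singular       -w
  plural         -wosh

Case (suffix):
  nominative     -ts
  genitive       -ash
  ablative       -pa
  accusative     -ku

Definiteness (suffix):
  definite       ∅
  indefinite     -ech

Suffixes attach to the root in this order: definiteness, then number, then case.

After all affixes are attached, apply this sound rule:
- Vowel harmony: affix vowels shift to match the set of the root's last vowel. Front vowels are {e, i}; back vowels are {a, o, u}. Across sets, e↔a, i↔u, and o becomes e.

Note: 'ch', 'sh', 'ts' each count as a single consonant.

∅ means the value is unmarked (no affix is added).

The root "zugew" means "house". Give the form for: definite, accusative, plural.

definiteness = definite: zero marking, form stays zugew.
Attach number plural -wosh → zugewwosh.
Attach case accusative -ku → zugewwoshku.
Apply vowel harmony: zugewwoshku → zugewweshki.

zugewweshki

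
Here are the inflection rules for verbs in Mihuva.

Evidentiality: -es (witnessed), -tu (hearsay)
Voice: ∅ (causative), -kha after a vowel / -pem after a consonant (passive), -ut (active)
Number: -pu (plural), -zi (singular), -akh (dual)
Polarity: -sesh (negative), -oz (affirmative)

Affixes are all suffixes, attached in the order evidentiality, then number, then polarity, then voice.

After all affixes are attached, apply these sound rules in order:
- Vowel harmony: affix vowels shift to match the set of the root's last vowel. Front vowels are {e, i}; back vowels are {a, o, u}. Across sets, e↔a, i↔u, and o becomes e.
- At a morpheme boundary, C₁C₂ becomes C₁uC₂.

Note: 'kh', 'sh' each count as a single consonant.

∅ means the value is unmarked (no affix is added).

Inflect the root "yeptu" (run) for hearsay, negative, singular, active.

Attach evidentiality hearsay -tu → yeptutu.
Attach number singular -zi → yeptutuzi.
Attach polarity negative -sesh → yeptutuzisesh.
Attach voice active -ut → yeptutuziseshut.
Apply vowel harmony: yeptutuziseshut → yeptutuzusashut.
Epenthesis: no change.

yeptutuzusashut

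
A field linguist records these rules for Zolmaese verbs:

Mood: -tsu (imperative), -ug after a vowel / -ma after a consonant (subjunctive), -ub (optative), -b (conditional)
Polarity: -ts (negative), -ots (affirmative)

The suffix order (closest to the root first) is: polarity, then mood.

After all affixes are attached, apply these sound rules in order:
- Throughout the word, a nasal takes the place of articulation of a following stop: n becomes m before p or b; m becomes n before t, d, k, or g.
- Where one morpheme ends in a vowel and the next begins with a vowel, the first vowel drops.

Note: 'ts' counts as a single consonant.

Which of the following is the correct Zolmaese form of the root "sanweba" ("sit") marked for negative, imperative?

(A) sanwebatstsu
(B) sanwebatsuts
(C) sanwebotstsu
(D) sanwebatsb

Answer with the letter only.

A

Attach polarity negative -ts → sanwebats.
Attach mood imperative -tsu → sanwebatstsu.
Nasal assimilation: no change.
Vowel deletion: no change.
So the correct form is sanwebatstsu, option (A).
(B) sanwebatsuts is wrong: it has the affixes in the wrong order.
(D) sanwebatsb is wrong: it uses conditional instead of imperative for mood.
(C) sanwebotstsu is wrong: it uses affirmative instead of negative for polarity.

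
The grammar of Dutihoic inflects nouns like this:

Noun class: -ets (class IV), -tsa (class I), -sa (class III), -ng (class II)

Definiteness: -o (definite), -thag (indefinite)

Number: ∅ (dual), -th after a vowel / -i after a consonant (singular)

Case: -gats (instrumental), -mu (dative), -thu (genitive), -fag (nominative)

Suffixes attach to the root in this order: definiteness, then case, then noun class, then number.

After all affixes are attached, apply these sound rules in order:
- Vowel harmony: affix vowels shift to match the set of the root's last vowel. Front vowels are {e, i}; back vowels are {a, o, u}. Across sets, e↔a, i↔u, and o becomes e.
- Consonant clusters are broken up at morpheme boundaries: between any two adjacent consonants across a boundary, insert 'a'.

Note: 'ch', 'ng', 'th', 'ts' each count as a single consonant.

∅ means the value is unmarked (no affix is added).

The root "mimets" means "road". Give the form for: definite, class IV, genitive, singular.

mimetsethietsi

Attach definiteness definite -o → mimetso.
Attach case genitive -thu → mimetsothu.
Attach noun class class IV -ets → mimetsothuets.
Attach number singular -i (after consonant 'ts') → mimetsothuetsi.
Apply vowel harmony: mimetsothuetsi → mimetsethietsi.
Epenthesis: no change.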